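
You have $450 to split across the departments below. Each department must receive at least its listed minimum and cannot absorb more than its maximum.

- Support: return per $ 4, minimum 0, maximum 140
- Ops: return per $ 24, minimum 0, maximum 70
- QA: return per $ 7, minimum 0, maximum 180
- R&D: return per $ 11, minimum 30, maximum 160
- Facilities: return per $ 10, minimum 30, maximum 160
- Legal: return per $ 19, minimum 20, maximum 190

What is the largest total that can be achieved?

Meeting every minimum uses 0+0+0+30+30+20 = 80 $, leaving 370.
Rank by return per $: Ops 24 > Legal 19 > R&D 11 > Facilities 10 > QA 7 > Support 4.
Ops: +70 to 70 (cap) → 300 left.
Give Legal 170 more to hit its cap of 190 → 130 left.
R&D: +130 to 160 (cap) → 0 left.
Total = 24×70 + 11×160 + 10×30 + 19×190 = 7350.

7350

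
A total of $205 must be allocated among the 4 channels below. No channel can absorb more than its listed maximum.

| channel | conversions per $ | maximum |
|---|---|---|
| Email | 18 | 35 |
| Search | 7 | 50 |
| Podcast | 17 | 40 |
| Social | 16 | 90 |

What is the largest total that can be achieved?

Highest conversions per $ first: Email 18 > Podcast 17 > Social 16 > Search 7.
Give Email 35 to hit its cap of 35 ; 170 left.
Give Podcast 40 to hit its cap of 40 ; 130 left.
Give Social 90 to hit its cap of 90 ; 40 left.
Search has room for 50 but only 40 remain, so it gets 40.
Total = 18×35 + 7×40 + 17×40 + 16×90 = 3030.

3030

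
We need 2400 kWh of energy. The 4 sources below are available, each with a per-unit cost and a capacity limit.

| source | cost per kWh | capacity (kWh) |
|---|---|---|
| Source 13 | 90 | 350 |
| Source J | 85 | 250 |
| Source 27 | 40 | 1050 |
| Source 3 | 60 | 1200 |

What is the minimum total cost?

126750

Cheapest first:
Source 27 (40): use full 1050 → 1350 kWh to go.
Take 1200 from Source 3 at 60 → need 150 more.
Source J at 85: take 150 of its 250 → requirement met.
Source 13: unused.
Cost = 1050×40 + 1200×60 + 150×85 = 126750.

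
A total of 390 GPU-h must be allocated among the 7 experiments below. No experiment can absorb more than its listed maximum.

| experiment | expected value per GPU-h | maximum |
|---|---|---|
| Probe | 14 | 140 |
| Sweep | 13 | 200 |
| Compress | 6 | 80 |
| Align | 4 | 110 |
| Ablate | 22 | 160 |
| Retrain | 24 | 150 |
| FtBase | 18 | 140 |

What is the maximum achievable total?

Order the experiments by expected value per GPU-h: Retrain 24 > Ablate 22 > FtBase 18 > Probe 14 > Sweep 13 > Compress 6 > Align 4.
Retrain: +150 to 150 (cap) — 240 left.
Ablate takes 160 to reach its cap of 160 — 80 left.
FtBase has room for 140 but only 80 remain, so it gets 80.
Total = 22×160 + 24×150 + 18×80 = 8560.

8560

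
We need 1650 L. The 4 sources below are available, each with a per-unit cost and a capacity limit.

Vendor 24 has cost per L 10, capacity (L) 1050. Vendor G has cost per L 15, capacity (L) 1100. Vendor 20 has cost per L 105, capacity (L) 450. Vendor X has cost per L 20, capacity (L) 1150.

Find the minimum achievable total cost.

Cheapest first:
Take 1050 from Vendor 24 at 10 ; need 600 more.
Vendor G at 15: take 600 of its 1100 ; requirement met.
Vendor X, Vendor 20: unused.
Cost = 1050×10 + 600×15 = 19500.

19500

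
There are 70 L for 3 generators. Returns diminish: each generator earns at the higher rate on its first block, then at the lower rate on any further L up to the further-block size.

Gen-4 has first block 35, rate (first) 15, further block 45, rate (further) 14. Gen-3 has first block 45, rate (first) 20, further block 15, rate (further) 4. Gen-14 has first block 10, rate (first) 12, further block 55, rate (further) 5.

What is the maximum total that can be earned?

1275

Order all 6 blocks by rate: Gen-3/tier1 20 > Gen-4/tier1 15 > Gen-4/tier2 14 > Gen-14/tier1 12 > Gen-14/tier2 5 > Gen-3/tier2 4.
Fill Gen-3 tier1 block (45 at 20) — 25 left.
25 remain; put them into Gen-4 tier1 at 15.
Total = 20×45 + 15×25 = 1275.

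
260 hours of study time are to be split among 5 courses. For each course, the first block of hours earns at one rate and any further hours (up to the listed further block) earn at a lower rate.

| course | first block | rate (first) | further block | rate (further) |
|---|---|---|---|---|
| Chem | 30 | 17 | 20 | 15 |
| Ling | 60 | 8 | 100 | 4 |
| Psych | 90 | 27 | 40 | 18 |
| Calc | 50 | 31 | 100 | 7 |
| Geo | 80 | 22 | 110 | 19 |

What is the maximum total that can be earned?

6500

Rank every tier by rate: Calc/first 31 > Psych/first 27 > Geo/first 22 > Geo/second 19 > Psych/second 18 > Chem/first 17 > Chem/second 15 > Ling/first 8 > Calc/second 7 > Ling/second 4.
Fill Calc first block (50 at 31) ; 210 left.
Psych first at 27: fill all 90 ; 120 left.
Fill Geo first block (80 at 22) ; 40 left.
Geo second at 19: only 40 left, fill 40.
Total = 31×50 + 27×90 + 22×80 + 19×40 = 6500.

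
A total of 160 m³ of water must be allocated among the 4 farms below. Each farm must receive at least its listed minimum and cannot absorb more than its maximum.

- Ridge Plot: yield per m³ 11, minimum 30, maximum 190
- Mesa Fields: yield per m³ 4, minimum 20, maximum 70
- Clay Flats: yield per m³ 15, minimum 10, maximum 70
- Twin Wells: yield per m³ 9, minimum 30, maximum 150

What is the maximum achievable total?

Meeting every minimum uses 30+20+10+30 = 90 m³, leaving 70.
Highest yield per m³ first: Clay Flats 15 > Ridge Plot 11 > Twin Wells 9 > Mesa Fields 4.
Give Clay Flats 60 more to hit its cap of 70 — 10 left.
Ridge Plot has room for 160 more but only 10 remain, so it gets 40.
Total = 11×40 + 4×20 + 15×70 + 9×30 = 1840.

1840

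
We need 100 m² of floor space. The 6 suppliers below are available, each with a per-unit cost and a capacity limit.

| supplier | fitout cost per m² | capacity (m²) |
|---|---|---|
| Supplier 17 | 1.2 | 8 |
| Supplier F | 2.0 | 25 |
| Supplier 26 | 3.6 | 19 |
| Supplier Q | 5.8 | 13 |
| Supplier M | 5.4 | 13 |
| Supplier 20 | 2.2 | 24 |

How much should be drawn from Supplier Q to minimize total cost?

Cheapest first:
Take 8 from Supplier 17 at 1.2 — need 92 more.
Supplier F at 2.0: take all 25 m² — 67 still needed.
Take 24 from Supplier 20 at 2.2 — need 43 more.
Supplier 26 at 3.6: take all 19 m² — 24 still needed.
Supplier M at 5.4: take all 13 m² — 11 still needed.
Take 11 from Supplier Q at 5.8 to finish.

11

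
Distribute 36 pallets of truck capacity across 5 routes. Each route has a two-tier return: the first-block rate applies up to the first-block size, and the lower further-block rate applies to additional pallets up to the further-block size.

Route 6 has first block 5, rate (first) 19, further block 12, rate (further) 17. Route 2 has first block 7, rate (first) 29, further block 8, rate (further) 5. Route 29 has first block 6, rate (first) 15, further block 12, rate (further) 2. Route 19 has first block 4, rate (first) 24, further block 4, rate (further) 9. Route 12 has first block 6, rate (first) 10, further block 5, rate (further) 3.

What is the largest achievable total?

Treat each block as its own option and order by rate: Route 2/tier1 29 > Route 19/tier1 24 > Route 6/tier1 19 > Route 6/tier2 17 > Route 29/tier1 15 > Route 12/tier1 10 > Route 19/tier2 9 > Route 2/tier2 5 > Route 12/tier2 3 > Route 29/tier2 2.
Fill Route 2 tier1 block (7 at 29) ; 29 left.
Route 19 tier1 at 24: fill all 4 ; 25 left.
Route 6/tier1 (19): +5 ; 20 left.
Route 6/tier2 (17): +12 ; 8 left.
Route 29 tier1 at 15: fill all 6 ; 2 left.
Route 12/tier1: +2 of 6 at 10; pool empty.
Total = 29×7 + 24×4 + 19×5 + 17×12 + 15×6 + 10×2 = 708.

708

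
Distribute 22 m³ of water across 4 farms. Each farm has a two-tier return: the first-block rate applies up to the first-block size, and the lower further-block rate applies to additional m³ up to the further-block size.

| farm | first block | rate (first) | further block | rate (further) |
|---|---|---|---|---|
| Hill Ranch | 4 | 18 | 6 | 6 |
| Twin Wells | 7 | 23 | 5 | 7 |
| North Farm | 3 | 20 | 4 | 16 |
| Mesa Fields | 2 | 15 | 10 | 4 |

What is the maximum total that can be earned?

Order all 8 blocks by rate: Twin Wells/T1 23 > North Farm/T1 20 > Hill Ranch/T1 18 > North Farm/T2 16 > Mesa Fields/T1 15 > Twin Wells/T2 7 > Hill Ranch/T2 6 > Mesa Fields/T2 4.
Twin Wells T1 at 23: fill all 7 → 15 left.
Fill North Farm T1 block (3 at 20) → 12 left.
Fill Hill Ranch T1 block (4 at 18) → 8 left.
Fill North Farm T2 block (4 at 16) → 4 left.
Mesa Fields T1 at 15: fill all 2 → 2 left.
2 remain; put them into Twin Wells T2 at 7.
Total = 23×7 + 20×3 + 18×4 + 16×4 + 15×2 + 7×2 = 401.

401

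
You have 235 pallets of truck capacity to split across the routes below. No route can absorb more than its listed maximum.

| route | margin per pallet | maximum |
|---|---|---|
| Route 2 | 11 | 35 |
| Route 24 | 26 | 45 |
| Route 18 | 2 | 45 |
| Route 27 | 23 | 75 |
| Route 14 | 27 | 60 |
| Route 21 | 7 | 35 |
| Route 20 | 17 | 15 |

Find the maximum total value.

Order the routes by margin per pallet: Route 14 27 > Route 24 26 > Route 27 23 > Route 20 17 > Route 2 11 > Route 21 7 > Route 18 2.
Give Route 14 60 to hit its cap of 60 — 175 left.
Give Route 24 45 to hit its cap of 45 — 130 left.
Route 27: +75 to 75 (cap) — 55 left.
Route 20: +15 to 15 (cap) — 40 left.
Route 2 takes 35 to reach its cap of 35 — 5 left.
Route 21: +5 (room for 35) → 5. Pool exhausted.
Total = 11×35 + 26×45 + 23×75 + 27×60 + 7×5 + 17×15 = 5190.

5190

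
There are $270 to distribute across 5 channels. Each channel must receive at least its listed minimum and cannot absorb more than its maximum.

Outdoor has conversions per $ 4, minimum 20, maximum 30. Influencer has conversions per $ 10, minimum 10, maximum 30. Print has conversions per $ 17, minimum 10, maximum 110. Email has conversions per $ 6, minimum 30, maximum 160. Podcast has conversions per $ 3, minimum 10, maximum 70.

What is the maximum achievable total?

Meeting every minimum uses 20+10+10+30+10 = 80 $, leaving 190.
Highest conversions per $ first: Print 17 > Influencer 10 > Email 6 > Outdoor 4 > Podcast 3.
Print takes 100 more to reach its cap of 110 ; 90 left.
Influencer takes 20 more to reach its cap of 30 ; 70 left.
Only 70 left; Email takes them to reach 100.
Total = 4×20 + 10×30 + 17×110 + 6×100 + 3×10 = 2880.

2880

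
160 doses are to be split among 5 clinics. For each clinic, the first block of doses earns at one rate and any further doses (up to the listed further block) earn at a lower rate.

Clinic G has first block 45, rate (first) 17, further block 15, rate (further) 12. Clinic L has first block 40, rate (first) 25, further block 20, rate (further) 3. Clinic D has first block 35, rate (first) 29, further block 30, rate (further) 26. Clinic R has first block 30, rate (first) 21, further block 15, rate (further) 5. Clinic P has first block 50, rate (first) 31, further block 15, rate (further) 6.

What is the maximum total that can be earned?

4450

Treat each block as its own option and order by rate: Clinic P/first 31 > Clinic D/first 29 > Clinic D/second 26 > Clinic L/first 25 > Clinic R/first 21 > Clinic G/first 17 > Clinic G/second 12 > Clinic P/second 6 > Clinic R/second 5 > Clinic L/second 3.
Fill Clinic P first block (50 at 31) — 110 left.
Clinic D first at 29: fill all 35 — 75 left.
Clinic D/second (26): +30 — 45 left.
Fill Clinic L first block (40 at 25) — 5 left.
Clinic R first at 21: only 5 left, fill 5.
Total = 31×50 + 29×35 + 26×30 + 25×40 + 21×5 = 4450.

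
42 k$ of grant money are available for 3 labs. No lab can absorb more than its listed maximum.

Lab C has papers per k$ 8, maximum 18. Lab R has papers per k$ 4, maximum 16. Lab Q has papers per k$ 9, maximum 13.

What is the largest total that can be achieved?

305

Order the labs by papers per k$: Lab Q 9 > Lab C 8 > Lab R 4.
Lab Q: +13 to 13 (cap) → 29 left.
Lab C takes 18 to reach its cap of 18 → 11 left.
Lab R has room for 16 but only 11 remain, so it gets 11.
Total = 8×18 + 4×11 + 9×13 = 305.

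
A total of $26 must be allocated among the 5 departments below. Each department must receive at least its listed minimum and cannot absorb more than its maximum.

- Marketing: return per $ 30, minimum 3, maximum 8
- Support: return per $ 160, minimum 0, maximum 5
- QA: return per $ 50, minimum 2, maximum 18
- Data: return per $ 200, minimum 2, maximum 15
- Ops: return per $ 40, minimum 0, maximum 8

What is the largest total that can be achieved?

Meeting every minimum uses 3+0+2+2+0 = 7 $, leaving 19.
Order the departments by return per $: Data 200 > Support 160 > QA 50 > Ops 40 > Marketing 30.
Data takes 13 more to reach its cap of 15 — 6 left.
Support takes 5 more to reach its cap of 5 — 1 left.
QA has room for 16 more but only 1 remain, so it gets 3.
Total = 30×3 + 160×5 + 50×3 + 200×15 = 4040.

4040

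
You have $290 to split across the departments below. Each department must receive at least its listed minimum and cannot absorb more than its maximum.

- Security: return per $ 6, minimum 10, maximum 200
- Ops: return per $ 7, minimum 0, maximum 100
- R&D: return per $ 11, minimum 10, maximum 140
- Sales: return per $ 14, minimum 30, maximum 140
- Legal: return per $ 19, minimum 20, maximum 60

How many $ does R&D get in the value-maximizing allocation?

Meeting every minimum uses 10+0+10+30+20 = 70 $, leaving 220.
Order the departments by return per $: Legal 19 > Sales 14 > R&D 11 > Ops 7 > Security 6.
Give Legal 40 more to hit its cap of 60 ; 180 left.
Give Sales 110 more to hit its cap of 140 ; 70 left.
Only 70 left; R&D takes them to reach 80.

80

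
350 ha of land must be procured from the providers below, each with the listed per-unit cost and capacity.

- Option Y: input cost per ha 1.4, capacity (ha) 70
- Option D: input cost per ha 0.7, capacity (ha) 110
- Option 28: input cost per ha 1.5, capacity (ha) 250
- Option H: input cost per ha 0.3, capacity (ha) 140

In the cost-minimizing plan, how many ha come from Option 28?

Fill from the cheapest provider first.
Take 140 from Option H at 0.3 → need 210 more.
Option D at 0.7: take all 110 ha → 100 still needed.
Option Y at 1.4: take all 70 ha → 30 still needed.
Take 30 from Option 28 at 1.5 to finish.

30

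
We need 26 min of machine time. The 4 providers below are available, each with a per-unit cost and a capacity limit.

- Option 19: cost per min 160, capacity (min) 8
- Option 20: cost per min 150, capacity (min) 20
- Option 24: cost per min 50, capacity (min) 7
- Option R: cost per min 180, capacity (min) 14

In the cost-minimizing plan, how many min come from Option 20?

Fill from the cheapest provider first.
Take 7 from Option 24 at 50 → need 19 more.
Option 20 at 150: take 19 of its 20 → requirement met.
Option 19, Option R: unused.

19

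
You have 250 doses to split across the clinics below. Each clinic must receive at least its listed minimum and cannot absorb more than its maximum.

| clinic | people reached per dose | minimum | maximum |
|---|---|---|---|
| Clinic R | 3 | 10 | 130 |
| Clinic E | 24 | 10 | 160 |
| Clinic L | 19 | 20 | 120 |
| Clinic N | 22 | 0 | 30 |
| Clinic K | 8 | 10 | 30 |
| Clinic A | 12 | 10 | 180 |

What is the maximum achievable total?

5300

Meeting every minimum uses 10+10+20+0+10+10 = 60 doses, leaving 190.
Rank by people reached per dose: Clinic E 24 > Clinic N 22 > Clinic L 19 > Clinic A 12 > Clinic K 8 > Clinic R 3.
Clinic E takes 150 more to reach its cap of 160 → 40 left.
Give Clinic N 30 more to hit its cap of 30 → 10 left.
Clinic L: +10 (room for 100) → 30. Pool exhausted.
Total = 3×10 + 24×160 + 19×30 + 22×30 + 8×10 + 12×10 = 5300.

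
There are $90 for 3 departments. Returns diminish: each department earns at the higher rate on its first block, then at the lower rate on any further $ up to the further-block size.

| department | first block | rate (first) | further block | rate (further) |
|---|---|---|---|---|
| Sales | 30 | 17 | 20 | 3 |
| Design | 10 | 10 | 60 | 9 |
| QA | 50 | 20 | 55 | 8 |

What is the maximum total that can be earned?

Treat each block as its own option and order by rate: QA/first 20 > Sales/first 17 > Design/first 10 > Design/second 9 > QA/second 8 > Sales/second 3.
QA/first (20): +50 ; 40 left.
Fill Sales first block (30 at 17) ; 10 left.
Fill Design first block (10 at 10) ; 0 left.
Total = 20×50 + 17×30 + 10×10 = 1610.

1610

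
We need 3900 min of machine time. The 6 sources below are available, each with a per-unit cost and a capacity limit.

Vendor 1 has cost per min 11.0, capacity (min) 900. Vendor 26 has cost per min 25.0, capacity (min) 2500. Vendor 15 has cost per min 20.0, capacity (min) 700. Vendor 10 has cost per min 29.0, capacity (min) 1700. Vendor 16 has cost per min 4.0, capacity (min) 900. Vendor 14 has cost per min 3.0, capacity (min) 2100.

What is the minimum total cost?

19800

Use sources in increasing cost order.
Vendor 14 at 3.0: take all 2100 min — 1800 still needed.
Vendor 16 at 4.0: take all 900 min — 900 still needed.
Take 900 from Vendor 1 at 11.0 — need 0 more.
Vendor 15, Vendor 26, Vendor 10: unused.
Cost = 2100×3.0 + 900×4.0 + 900×11.0 = 19800.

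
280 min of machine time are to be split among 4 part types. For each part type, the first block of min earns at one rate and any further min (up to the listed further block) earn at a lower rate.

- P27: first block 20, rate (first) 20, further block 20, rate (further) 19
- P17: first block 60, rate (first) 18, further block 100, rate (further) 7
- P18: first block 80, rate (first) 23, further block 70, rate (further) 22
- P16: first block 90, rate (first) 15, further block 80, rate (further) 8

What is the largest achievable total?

Order all 8 blocks by rate: P18/first 23 > P18/second 22 > P27/first 20 > P27/second 19 > P17/first 18 > P16/first 15 > P16/second 8 > P17/second 7.
P18 first at 23: fill all 80 ; 200 left.
Fill P18 second block (70 at 22) ; 130 left.
P27 first at 20: fill all 20 ; 110 left.
Fill P27 second block (20 at 19) ; 90 left.
P17/first (18): +60 ; 30 left.
P16 first at 15: only 30 left, fill 30.
Total = 23×80 + 22×70 + 20×20 + 19×20 + 18×60 + 15×30 = 5690.

5690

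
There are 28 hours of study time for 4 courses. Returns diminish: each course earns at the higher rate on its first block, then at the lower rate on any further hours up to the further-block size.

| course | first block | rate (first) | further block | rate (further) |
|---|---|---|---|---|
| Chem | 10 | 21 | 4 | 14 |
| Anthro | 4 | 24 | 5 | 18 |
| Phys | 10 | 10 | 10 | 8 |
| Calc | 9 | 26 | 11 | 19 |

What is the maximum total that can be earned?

635

Treat each block as its own option and order by rate: Calc/T1 26 > Anthro/T1 24 > Chem/T1 21 > Calc/T2 19 > Anthro/T2 18 > Chem/T2 14 > Phys/T1 10 > Phys/T2 8.
Fill Calc T1 block (9 at 26) — 19 left.
Fill Anthro T1 block (4 at 24) — 15 left.
Chem/T1 (21): +10 — 5 left.
Calc/T2: +5 of 11 at 19; pool empty.
Total = 26×9 + 24×4 + 21×10 + 19×5 = 635.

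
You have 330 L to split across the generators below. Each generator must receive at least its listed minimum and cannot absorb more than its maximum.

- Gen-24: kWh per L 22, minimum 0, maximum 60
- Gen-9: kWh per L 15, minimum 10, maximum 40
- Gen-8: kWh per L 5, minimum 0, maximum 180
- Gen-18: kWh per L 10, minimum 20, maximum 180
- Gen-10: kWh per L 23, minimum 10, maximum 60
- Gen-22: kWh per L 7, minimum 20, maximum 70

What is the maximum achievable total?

4940

Meeting every minimum uses 0+10+0+20+10+20 = 60 L, leaving 270.
Order the generators by kWh per L: Gen-10 23 > Gen-24 22 > Gen-9 15 > Gen-18 10 > Gen-22 7 > Gen-8 5.
Gen-10 takes 50 more to reach its cap of 60 ; 220 left.
Gen-24 takes 60 more to reach its cap of 60 ; 160 left.
Give Gen-9 30 more to hit its cap of 40 ; 130 left.
Only 130 left; Gen-18 takes them to reach 150.
Total = 22×60 + 15×40 + 10×150 + 23×60 + 7×20 = 4940.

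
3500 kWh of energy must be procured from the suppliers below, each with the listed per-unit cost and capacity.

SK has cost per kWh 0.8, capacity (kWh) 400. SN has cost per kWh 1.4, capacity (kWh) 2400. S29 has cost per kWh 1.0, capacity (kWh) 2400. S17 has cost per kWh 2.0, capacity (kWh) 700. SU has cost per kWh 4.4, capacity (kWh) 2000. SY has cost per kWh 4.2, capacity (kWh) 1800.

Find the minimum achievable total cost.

3700

Fill from the cheapest supplier first.
SK at 0.8: take all 400 kWh ; 3100 still needed.
S29 (1.0): use full 2400 ; 700 kWh to go.
Take 700 from SN at 1.4 to finish.
S17, SY, SU: unused.
Cost = 400×0.8 + 2400×1.0 + 700×1.4 = 3700.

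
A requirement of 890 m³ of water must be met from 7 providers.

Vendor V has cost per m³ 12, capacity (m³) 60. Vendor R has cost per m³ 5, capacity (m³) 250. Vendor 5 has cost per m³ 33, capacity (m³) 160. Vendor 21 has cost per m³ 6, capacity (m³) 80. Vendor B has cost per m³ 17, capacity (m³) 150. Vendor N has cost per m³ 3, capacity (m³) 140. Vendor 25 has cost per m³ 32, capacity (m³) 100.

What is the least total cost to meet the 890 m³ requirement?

Cheapest first:
Take 140 from Vendor N at 3 ; need 750 more.
Vendor R at 5: take all 250 m³ ; 500 still needed.
Take 80 from Vendor 21 at 6 ; need 420 more.
Vendor V (12): use full 60 ; 360 m³ to go.
Take 150 from Vendor B at 17 ; need 210 more.
Vendor 25 at 32: take all 100 m³ ; 110 still needed.
Vendor 5 (33): take the remaining 110 ; done.
Cost = 140×3 + 250×5 + 80×6 + 60×12 + 150×17 + 100×32 + 110×33 = 12250.

12250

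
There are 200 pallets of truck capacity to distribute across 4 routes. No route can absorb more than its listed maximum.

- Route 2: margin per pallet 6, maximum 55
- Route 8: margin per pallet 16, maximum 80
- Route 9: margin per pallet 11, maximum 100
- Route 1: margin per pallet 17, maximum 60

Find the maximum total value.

2960

Highest margin per pallet first: Route 1 17 > Route 8 16 > Route 9 11 > Route 2 6.
Route 1 takes 60 to reach its cap of 60 ; 140 left.
Route 8 takes 80 to reach its cap of 80 ; 60 left.
Route 9: +60 (room for 100) → 60. Pool exhausted.
Total = 16×80 + 11×60 + 17×60 = 2960.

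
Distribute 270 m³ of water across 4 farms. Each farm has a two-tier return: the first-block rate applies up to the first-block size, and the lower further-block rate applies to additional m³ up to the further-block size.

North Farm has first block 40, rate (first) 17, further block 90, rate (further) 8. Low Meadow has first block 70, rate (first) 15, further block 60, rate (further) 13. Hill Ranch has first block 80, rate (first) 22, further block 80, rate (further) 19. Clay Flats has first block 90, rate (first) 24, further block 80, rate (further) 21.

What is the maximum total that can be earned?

5980

Treat each block as its own option and order by rate: Clay Flats/first 24 > Hill Ranch/first 22 > Clay Flats/second 21 > Hill Ranch/second 19 > North Farm/first 17 > Low Meadow/first 15 > Low Meadow/second 13 > North Farm/second 8.
Clay Flats/first (24): +90 → 180 left.
Fill Hill Ranch first block (80 at 22) → 100 left.
Clay Flats second at 21: fill all 80 → 20 left.
20 remain; put them into Hill Ranch second at 19.
Total = 24×90 + 22×80 + 21×80 + 19×20 = 5980.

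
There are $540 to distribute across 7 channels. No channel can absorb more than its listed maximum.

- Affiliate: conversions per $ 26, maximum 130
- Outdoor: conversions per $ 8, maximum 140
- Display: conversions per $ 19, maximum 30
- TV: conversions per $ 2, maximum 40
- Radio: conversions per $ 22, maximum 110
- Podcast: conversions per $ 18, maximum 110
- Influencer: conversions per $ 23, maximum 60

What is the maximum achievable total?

10530

Rank by conversions per $: Affiliate 26 > Influencer 23 > Radio 22 > Display 19 > Podcast 18 > Outdoor 8 > TV 2.
Affiliate takes 130 to reach its cap of 130 ; 410 left.
Give Influencer 60 to hit its cap of 60 ; 350 left.
Give Radio 110 to hit its cap of 110 ; 240 left.
Display takes 30 to reach its cap of 30 ; 210 left.
Give Podcast 110 to hit its cap of 110 ; 100 left.
Outdoor: +100 (room for 140) → 100. Pool exhausted.
Total = 26×130 + 8×100 + 19×30 + 22×110 + 18×110 + 23×60 = 10530.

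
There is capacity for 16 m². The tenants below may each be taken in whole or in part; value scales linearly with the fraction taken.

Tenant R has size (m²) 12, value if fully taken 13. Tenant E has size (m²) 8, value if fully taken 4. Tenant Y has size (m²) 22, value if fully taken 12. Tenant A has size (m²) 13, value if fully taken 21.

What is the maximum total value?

Sort by value density: Tenant A 21/13≈1.62, Tenant R 13/12≈1.08, Tenant Y 12/22≈0.545, Tenant E 4/8≈0.5.
Tenant A: take in full, 13 m² for value 21 ; 3 left.
3 m² left: a 3/12 share of Tenant R gives 13×3/12 = 3.25.
Total value = 24.25.

24.25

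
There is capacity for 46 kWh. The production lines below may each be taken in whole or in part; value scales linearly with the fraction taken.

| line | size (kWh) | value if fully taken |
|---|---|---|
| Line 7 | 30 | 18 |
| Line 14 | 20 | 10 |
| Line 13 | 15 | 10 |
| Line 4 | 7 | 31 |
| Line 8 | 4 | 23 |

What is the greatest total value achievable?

76

Sort by value density: Line 8 23/4≈5.75, Line 4 31/7≈4.43, Line 13 10/15≈0.667, Line 7 18/30≈0.6, Line 14 10/20≈0.5.
Line 8: take in full, 4 kWh for value 23 → 42 left.
Take all of Line 4 (7 kWh, value 31) → 35 kWh left.
All 15 kWh of Line 13 fit (value 10) → 20 remain.
20 kWh left: a 20/30 share of Line 7 gives 18×20/30 = 12.
Total value = 76.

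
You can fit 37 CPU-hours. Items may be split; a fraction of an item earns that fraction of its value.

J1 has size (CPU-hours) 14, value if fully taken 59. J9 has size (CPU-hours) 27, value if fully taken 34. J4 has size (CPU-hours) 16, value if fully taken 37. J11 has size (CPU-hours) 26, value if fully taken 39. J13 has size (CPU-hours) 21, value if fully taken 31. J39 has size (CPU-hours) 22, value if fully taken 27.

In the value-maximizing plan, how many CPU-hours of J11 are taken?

7

Best value per unit of size first: J1 59/14≈4.21, J4 37/16≈2.31, J11 39/26≈1.5, J13 31/21≈1.48, J9 34/27≈1.26, J39 27/22≈1.23.
Take all of J1 (14 CPU-hours, value 59) — 23 CPU-hours left.
Take all of J4 (16 CPU-hours, value 37) — 7 CPU-hours left.
7 CPU-hours left: a 7/26 share of J11 gives 39×7/26 = 10.5.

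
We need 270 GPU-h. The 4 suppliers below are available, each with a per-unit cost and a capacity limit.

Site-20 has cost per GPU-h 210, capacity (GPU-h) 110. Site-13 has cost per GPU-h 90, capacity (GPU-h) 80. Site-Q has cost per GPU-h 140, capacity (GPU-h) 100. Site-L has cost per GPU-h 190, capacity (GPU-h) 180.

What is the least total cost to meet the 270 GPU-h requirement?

38300

Fill from the cheapest supplier first.
Site-13 (90): use full 80 — 190 GPU-h to go.
Site-Q (140): use full 100 — 90 GPU-h to go.
Site-L (190): take the remaining 90 — done.
Site-20: unused.
Cost = 80×90 + 100×140 + 90×190 = 38300.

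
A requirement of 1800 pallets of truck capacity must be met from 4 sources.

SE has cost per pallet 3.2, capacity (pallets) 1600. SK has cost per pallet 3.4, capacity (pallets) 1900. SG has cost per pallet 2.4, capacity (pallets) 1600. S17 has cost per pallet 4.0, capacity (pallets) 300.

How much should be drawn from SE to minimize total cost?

200

Cheapest first:
SG (2.4): use full 1600 — 200 pallets to go.
Take 200 from SE at 3.2 to finish.
SK, S17: unused.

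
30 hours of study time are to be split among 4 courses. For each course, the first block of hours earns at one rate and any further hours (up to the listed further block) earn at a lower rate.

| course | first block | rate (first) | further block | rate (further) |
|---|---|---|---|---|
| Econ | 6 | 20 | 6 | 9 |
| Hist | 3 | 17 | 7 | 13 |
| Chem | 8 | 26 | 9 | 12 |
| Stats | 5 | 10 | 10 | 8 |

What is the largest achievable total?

542

Rank every tier by rate: Chem/first 26 > Econ/first 20 > Hist/first 17 > Hist/second 13 > Chem/second 12 > Stats/first 10 > Econ/second 9 > Stats/second 8.
Chem first at 26: fill all 8 → 22 left.
Econ first at 20: fill all 6 → 16 left.
Fill Hist first block (3 at 17) → 13 left.
Hist/second (13): +7 → 6 left.
6 remain; put them into Chem second at 12.
Total = 26×8 + 20×6 + 17×3 + 13×7 + 12×6 = 542.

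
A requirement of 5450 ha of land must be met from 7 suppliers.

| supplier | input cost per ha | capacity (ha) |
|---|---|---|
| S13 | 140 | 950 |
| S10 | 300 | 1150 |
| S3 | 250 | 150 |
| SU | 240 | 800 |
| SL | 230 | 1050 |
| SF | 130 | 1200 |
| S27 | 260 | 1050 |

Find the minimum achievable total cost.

1108000

Fill from the cheapest supplier first.
SF (130): use full 1200 → 4250 ha to go.
S13 at 140: take all 950 ha → 3300 still needed.
Take 1050 from SL at 230 → need 2250 more.
SU at 240: take all 800 ha → 1450 still needed.
Take 150 from S3 at 250 → need 1300 more.
S27 at 260: take all 1050 ha → 250 still needed.
S10 (300): take the remaining 250 → done.
Cost = 1200×130 + 950×140 + 1050×230 + 800×240 + 150×250 + 1050×260 + 250×300 = 1108000.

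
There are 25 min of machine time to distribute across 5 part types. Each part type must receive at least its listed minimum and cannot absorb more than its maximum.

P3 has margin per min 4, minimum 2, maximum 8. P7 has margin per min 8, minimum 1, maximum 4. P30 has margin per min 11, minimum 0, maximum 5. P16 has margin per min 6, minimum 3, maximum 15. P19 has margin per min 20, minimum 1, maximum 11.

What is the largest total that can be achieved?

Meeting every minimum uses 2+1+0+3+1 = 7 min, leaving 18.
Rank by margin per min: P19 20 > P30 11 > P7 8 > P16 6 > P3 4.
P19 takes 10 more to reach its cap of 11 → 8 left.
P30: +5 to 5 (cap) → 3 left.
Give P7 3 more to hit its cap of 4 → 0 left.
Total = 4×2 + 8×4 + 11×5 + 6×3 + 20×11 = 333.

333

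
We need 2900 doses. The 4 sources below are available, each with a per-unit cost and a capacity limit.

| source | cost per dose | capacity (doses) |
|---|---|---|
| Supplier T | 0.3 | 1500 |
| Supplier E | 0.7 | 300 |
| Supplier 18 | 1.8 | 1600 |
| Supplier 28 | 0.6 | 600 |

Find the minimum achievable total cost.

Use sources in increasing cost order.
Take 1500 from Supplier T at 0.3 — need 1400 more.
Supplier 28 (0.6): use full 600 — 800 doses to go.
Supplier E at 0.7: take all 300 doses — 500 still needed.
Take 500 from Supplier 18 at 1.8 to finish.
Cost = 1500×0.3 + 600×0.6 + 300×0.7 + 500×1.8 = 1920.

1920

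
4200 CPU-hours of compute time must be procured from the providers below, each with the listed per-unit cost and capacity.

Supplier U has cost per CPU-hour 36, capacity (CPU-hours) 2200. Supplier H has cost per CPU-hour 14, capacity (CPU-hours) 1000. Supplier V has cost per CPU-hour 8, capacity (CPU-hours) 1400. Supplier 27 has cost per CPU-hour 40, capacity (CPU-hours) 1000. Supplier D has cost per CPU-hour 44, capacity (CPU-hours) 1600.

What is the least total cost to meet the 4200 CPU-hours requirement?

Cheapest first:
Supplier V at 8: take all 1400 CPU-hours → 2800 still needed.
Supplier H at 14: take all 1000 CPU-hours → 1800 still needed.
Supplier U (36): take the remaining 1800 → done.
Supplier 27, Supplier D: unused.
Cost = 1400×8 + 1000×14 + 1800×36 = 90000.

90000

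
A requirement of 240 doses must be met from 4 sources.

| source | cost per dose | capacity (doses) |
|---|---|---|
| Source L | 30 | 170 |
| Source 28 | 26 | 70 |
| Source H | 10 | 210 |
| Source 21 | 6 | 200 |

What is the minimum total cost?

1600

Use sources in increasing cost order.
Source 21 (6): use full 200 ; 40 doses to go.
Source H (10): take the remaining 40 ; done.
Source 28, Source L: unused.
Cost = 200×6 + 40×10 = 1600.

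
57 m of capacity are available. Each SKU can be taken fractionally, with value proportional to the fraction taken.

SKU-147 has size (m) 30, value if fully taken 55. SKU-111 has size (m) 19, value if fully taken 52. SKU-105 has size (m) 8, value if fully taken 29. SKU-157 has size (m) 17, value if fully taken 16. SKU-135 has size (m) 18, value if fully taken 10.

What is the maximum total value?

Best value per unit of size first: SKU-105 29/8≈3.62, SKU-111 52/19≈2.74, SKU-147 55/30≈1.83, SKU-157 16/17≈0.941, SKU-135 10/18≈0.556.
SKU-105: take in full, 8 m for value 29 ; 49 left.
All 19 m of SKU-111 fit (value 52) ; 30 remain.
Take all of SKU-147 (30 m, value 55) ; 0 m left.
Total value = 136.

136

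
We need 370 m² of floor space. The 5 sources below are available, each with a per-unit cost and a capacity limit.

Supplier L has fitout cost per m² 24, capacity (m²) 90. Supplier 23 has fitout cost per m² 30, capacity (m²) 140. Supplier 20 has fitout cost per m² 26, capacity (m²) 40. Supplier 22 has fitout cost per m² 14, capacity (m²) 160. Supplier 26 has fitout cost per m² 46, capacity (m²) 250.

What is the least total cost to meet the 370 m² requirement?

7840

Cheapest first:
Supplier 22 (14): use full 160 ; 210 m² to go.
Take 90 from Supplier L at 24 ; need 120 more.
Take 40 from Supplier 20 at 26 ; need 80 more.
Supplier 23 at 30: take 80 of its 140 ; requirement met.
Supplier 26: unused.
Cost = 160×14 + 90×24 + 40×26 + 80×30 = 7840.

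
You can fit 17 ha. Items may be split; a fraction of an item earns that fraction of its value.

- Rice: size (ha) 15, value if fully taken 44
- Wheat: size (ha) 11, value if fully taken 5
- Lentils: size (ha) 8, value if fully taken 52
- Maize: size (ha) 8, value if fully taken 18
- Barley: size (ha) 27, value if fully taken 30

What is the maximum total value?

78.4

Rank by value-to-size ratio: Lentils 52/8≈6.5, Rice 44/15≈2.93, Maize 18/8≈2.25, Barley 30/27≈1.11, Wheat 5/11≈0.455.
Take all of Lentils (8 ha, value 52) — 9 ha left.
Only 9 ha remain; take 9/15 of Rice for value 44×9/15 = 26.4.
Total value = 78.4.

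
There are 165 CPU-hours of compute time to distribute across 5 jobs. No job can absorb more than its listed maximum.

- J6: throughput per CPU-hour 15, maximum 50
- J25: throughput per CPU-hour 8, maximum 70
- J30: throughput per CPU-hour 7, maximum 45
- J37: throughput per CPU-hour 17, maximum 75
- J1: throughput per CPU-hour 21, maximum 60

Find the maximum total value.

2985

Order the jobs by throughput per CPU-hour: J1 21 > J37 17 > J6 15 > J25 8 > J30 7.
J1: +60 to 60 (cap) ; 105 left.
J37: +75 to 75 (cap) ; 30 left.
J6 has room for 50 but only 30 remain, so it gets 30.
Total = 15×30 + 17×75 + 21×60 = 2985.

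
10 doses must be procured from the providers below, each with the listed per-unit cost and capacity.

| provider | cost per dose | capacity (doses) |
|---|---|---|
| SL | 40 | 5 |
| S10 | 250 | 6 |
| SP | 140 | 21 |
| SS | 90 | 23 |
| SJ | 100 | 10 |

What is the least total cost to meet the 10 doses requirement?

Use providers in increasing cost order.
SL at 40: take all 5 doses ; 5 still needed.
SS at 90: take 5 of its 23 ; requirement met.
SJ, SP, S10: unused.
Cost = 5×40 + 5×90 = 650.

650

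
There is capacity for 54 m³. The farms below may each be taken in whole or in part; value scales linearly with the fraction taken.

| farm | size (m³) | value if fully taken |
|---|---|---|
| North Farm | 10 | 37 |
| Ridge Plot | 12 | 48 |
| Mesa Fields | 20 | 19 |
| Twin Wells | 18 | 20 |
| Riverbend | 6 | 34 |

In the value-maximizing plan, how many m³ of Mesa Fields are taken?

Rank by value-to-size ratio: Riverbend 34/6≈5.67, Ridge Plot 48/12≈4, North Farm 37/10≈3.7, Twin Wells 20/18≈1.11, Mesa Fields 19/20≈0.95.
Riverbend: take in full, 6 m³ for value 34 — 48 left.
All 12 m³ of Ridge Plot fit (value 48) — 36 remain.
North Farm: take in full, 10 m³ for value 37 — 26 left.
Twin Wells: take in full, 18 m³ for value 20 — 8 left.
Only 8 m³ remain; take 8/20 of Mesa Fields for value 19×8/20 = 7.6.

8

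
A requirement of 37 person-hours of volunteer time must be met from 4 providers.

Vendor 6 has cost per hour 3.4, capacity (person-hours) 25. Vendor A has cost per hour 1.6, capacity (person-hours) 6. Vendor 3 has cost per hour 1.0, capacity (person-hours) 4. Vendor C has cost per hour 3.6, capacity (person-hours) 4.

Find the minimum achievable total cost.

105.8

Use providers in increasing cost order.
Vendor 3 (1.0): use full 4 ; 33 person-hours to go.
Take 6 from Vendor A at 1.6 ; need 27 more.
Take 25 from Vendor 6 at 3.4 ; need 2 more.
Vendor C at 3.6: take 2 of its 4 ; requirement met.
Cost = 4×1.0 + 6×1.6 + 25×3.4 + 2×3.6 = 105.8.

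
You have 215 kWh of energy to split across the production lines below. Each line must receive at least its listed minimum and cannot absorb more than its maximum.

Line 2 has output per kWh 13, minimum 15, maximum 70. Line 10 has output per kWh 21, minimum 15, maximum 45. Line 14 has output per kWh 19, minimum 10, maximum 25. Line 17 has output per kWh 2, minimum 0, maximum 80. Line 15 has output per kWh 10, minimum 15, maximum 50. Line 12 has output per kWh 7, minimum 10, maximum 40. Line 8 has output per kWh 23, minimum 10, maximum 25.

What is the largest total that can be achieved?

3375

Meeting every minimum uses 15+15+10+0+15+10+10 = 75 kWh, leaving 140.
Rank by output per kWh: Line 8 23 > Line 10 21 > Line 14 19 > Line 2 13 > Line 15 10 > Line 12 7 > Line 17 2.
Give Line 8 15 more to hit its cap of 25 → 125 left.
Give Line 10 30 more to hit its cap of 45 → 95 left.
Line 14: +15 to 25 (cap) → 80 left.
Line 2 takes 55 more to reach its cap of 70 → 25 left.
Line 15: +25 (room for 35) → 40. Pool exhausted.
Total = 13×70 + 21×45 + 19×25 + 10×40 + 7×10 + 23×25 = 3375.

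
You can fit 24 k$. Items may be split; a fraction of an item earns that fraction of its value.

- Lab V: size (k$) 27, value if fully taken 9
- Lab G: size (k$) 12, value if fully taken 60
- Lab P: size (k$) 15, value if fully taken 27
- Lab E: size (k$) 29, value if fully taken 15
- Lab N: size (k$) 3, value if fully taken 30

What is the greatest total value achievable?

Sort by value density: Lab N 30/3≈10, Lab G 60/12≈5, Lab P 27/15≈1.8, Lab E 15/29≈0.517, Lab V 9/27≈0.333.
Take all of Lab N (3 k$, value 30) → 21 k$ left.
Take all of Lab G (12 k$, value 60) → 9 k$ left.
9 k$ left: a 9/15 share of Lab P gives 27×9/15 = 16.2.
Total value = 106.2.

106.2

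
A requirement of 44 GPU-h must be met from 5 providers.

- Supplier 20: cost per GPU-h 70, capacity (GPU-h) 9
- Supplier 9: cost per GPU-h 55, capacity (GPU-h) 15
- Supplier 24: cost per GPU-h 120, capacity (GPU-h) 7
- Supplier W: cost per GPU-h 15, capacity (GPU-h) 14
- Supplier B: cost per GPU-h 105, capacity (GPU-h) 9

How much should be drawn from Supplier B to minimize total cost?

Use providers in increasing cost order.
Supplier W at 15: take all 14 GPU-h — 30 still needed.
Supplier 9 (55): use full 15 — 15 GPU-h to go.
Take 9 from Supplier 20 at 70 — need 6 more.
Take 6 from Supplier B at 105 to finish.
Supplier 24: unused.

6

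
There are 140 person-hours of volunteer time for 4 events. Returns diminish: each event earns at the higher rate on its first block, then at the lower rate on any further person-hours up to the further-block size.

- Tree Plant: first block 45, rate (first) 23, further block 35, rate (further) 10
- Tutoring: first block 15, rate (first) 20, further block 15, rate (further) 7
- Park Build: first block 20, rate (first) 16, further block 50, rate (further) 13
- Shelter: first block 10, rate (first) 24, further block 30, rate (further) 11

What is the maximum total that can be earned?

2545

Order all 8 blocks by rate: Shelter/T1 24 > Tree Plant/T1 23 > Tutoring/T1 20 > Park Build/T1 16 > Park Build/T2 13 > Shelter/T2 11 > Tree Plant/T2 10 > Tutoring/T2 7.
Fill Shelter T1 block (10 at 24) → 130 left.
Tree Plant/T1 (23): +45 → 85 left.
Tutoring/T1 (20): +15 → 70 left.
Park Build T1 at 16: fill all 20 → 50 left.
Fill Park Build T2 block (50 at 13) → 0 left.
Total = 24×10 + 23×45 + 20×15 + 16×20 + 13×50 = 2545.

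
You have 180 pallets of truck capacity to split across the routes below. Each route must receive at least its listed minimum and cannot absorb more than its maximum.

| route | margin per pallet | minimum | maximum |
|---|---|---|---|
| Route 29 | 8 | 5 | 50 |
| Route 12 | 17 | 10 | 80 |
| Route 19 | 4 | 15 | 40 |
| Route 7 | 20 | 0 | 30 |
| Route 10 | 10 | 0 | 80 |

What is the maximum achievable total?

2560

Meeting every minimum uses 5+10+15+0+0 = 30 pallets, leaving 150.
Highest margin per pallet first: Route 7 20 > Route 12 17 > Route 10 10 > Route 29 8 > Route 19 4.
Route 7 takes 30 more to reach its cap of 30 — 120 left.
Route 12 takes 70 more to reach its cap of 80 — 50 left.
Route 10: +50 (room for 80) → 50. Pool exhausted.
Total = 8×5 + 17×80 + 4×15 + 20×30 + 10×50 = 2560.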